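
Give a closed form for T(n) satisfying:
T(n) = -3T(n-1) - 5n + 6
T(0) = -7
First-order linear with linear forcing.
Homogeneous solution: T_h(n) = A·(-3)^n.
Try particular T_p(n) = pn + q. Substituting:
  pn + q = -3(p(n-1) + q) - 5n + 6.
Matching the n-coefficient: p = -3p - 5 ⇒ p = - \frac{5}{4}.
Matching constants: q = 3p - 3q + 6 ⇒ q = \frac{9}{16}.
General: T(n) = A·(-3)^n - \frac{5 n}{4} + \frac{9}{16}.
Apply T(0) = -7: A + \frac{9}{16} = -7 ⇒ A = - \frac{121}{16}.
So T(n) = - \frac{121 \left(-3\right)^{n}}{16} - \frac{5 n}{4} + \frac{9}{16}.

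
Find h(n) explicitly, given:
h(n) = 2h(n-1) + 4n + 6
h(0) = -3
First-order linear with linear forcing.
Homogeneous solution: h_h(n) = A·(2)^n.
Try particular h_p(n) = pn + q. Substituting:
  pn + q = 2(p(n-1) + q) + 4n + 6.
Matching the n-coefficient: p = 2p + 4 ⇒ p = -4.
Matching constants: q = -2p + 2q + 6 ⇒ q = -14.
General: h(n) = A·(2)^n - 4 n - 14.
Apply h(0) = -3: A - 14 = -3 ⇒ A = 11.
So h(n) = 11 \cdot 2^{n} - 4 n - 14.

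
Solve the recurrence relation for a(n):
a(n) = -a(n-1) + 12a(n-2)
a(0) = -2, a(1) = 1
Characteristic equation: x² + x - 12 = 0, which factors as (x - (-4))(x - (3)) = 0.
Roots r₁ = -4, r₂ = 3 (distinct).
General solution: a(n) = A·(-4)^n + B·(3)^n.
From a(0) = -2: A + B = -2.
From a(1) = 1: -4A + 3B = 1.
Solving: A = -1, B = -1.
So a(n) = - \left(-4\right)^{n} - 3^{n}.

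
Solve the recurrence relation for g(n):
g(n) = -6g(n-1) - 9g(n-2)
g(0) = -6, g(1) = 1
Characteristic equation: x² + 6x + 9 = 0, which is (x - (-3))².
Repeated root r = -3.
General solution: g(n) = (A + Bn)·(-3)^n.
From g(0) = -6: A = -6.
From g(1) = 1: (A + B)·(-3) = 1 ⇒ B = \frac{17}{3}.
So g(n) = \left(\frac{17 n}{3} - 6\right) \cdot (-3)^n.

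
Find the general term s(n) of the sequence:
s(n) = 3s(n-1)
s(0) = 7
This is a homogeneous first-order recurrence with ratio 3.
By induction s(n) = s(0) · (3)^n = 7 \cdot 3^{n}.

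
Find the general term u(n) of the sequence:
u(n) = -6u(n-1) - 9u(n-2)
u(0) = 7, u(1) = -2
Characteristic equation: x² + 6x + 9 = 0, which is (x - (-3))².
Repeated root r = -3.
General solution: u(n) = (A + Bn)·(-3)^n.
From u(0) = 7: A = 7.
From u(1) = -2: (A + B)·(-3) = -2 ⇒ B = - \frac{19}{3}.
So u(n) = \left(7 - \frac{19 n}{3}\right) \cdot (-3)^n.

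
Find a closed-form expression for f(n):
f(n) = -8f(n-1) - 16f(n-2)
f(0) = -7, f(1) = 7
Characteristic equation: x² + 8x + 16 = 0, which is (x - (-4))².
Repeated root r = -4.
General solution: f(n) = (A + Bn)·(-4)^n.
From f(0) = -7: A = -7.
From f(1) = 7: (A + B)·(-4) = 7 ⇒ B = \frac{21}{4}.
So f(n) = \left(\frac{21 n}{4} - 7\right) \cdot (-4)^n.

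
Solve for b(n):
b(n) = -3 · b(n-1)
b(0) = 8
Pure geometric recurrence with ratio -3.
By induction b(n) = b(0) · (-3)^n = 8 \left(-3\right)^{n}.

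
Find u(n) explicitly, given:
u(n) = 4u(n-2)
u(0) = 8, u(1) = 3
Characteristic equation: x² - 4 = 0, which factors as (x - (-2))(x - (2)) = 0.
Roots r₁ = -2, r₂ = 2 (distinct).
General solution: u(n) = A·(-2)^n + B·(2)^n.
From u(0) = 8: A + B = 8.
From u(1) = 3: -2A + 2B = 3.
Solving: A = \frac{13}{4}, B = \frac{19}{4}.
So u(n) = \frac{13 \left(-2\right)^{n}}{4} + \frac{19 \cdot 2^{n}}{4}.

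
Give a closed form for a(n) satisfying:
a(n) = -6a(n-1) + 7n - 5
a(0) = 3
First-order linear with linear forcing.
Homogeneous solution: a_h(n) = A·(-6)^n.
Try particular a_p(n) = pn + q. Substituting:
  pn + q = -6(p(n-1) + q) + 7n - 5.
Matching the n-coefficient: p = -6p + 7 ⇒ p = 1.
Matching constants: q = 6p - 6q - 5 ⇒ q = \frac{1}{7}.
General: a(n) = A·(-6)^n + n + \frac{1}{7}.
Apply a(0) = 3: A + \frac{1}{7} = 3 ⇒ A = \frac{20}{7}.
So a(n) = \frac{20 \left(-6\right)^{n}}{7} + n + \frac{1}{7}.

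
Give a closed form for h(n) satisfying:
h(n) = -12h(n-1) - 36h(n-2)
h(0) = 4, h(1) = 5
Characteristic equation: x² + 12x + 36 = 0, which is (x - (-6))².
Repeated root r = -6.
General solution: h(n) = (A + Bn)·(-6)^n.
From h(0) = 4: A = 4.
From h(1) = 5: (A + B)·(-6) = 5 ⇒ B = - \frac{29}{6}.
So h(n) = \left(4 - \frac{29 n}{6}\right) \cdot (-6)^n.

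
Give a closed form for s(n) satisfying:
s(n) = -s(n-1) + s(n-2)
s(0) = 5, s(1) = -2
Characteristic equation: x² + x - 1 = 0.
Discriminant Δ = (-1)² + 4·(1) = 5.
Roots r₁,₂ = (-1 ± √5)/2, so r₁ = - \frac{1}{2} + \frac{\sqrt{5}}{2}, r₂ = - \frac{\sqrt{5}}{2} - \frac{1}{2}.
General solution: s(n) = A·r₁^n + B·r₂^n.
From the initial conditions, A + B = 5 and r₁A + r₂B = -2.
Since r₁ - r₂ = √5: A = (-2 - (5)r₂)/√5 = \frac{\sqrt{5}}{10} + \frac{5}{2}, and B = 5 - A = \frac{5}{2} - \frac{\sqrt{5}}{10}.
So s(n) = \left(\frac{\sqrt{5}}{10} + \frac{5}{2}\right)\left(- \frac{1}{2} + \frac{\sqrt{5}}{2}\right)^n + \left(\frac{5}{2} - \frac{\sqrt{5}}{10}\right)\left(- \frac{\sqrt{5}}{2} - \frac{1}{2}\right)^n.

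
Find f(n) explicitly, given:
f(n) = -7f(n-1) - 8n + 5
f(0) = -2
First-order linear with linear forcing.
Homogeneous solution: f_h(n) = A·(-7)^n.
Try particular f_p(n) = pn + q. Substituting:
  pn + q = -7(p(n-1) + q) - 8n + 5.
Matching the n-coefficient: p = -7p - 8 ⇒ p = -1.
Matching constants: q = 7p - 7q + 5 ⇒ q = - \frac{1}{4}.
General: f(n) = A·(-7)^n - n - \frac{1}{4}.
Apply f(0) = -2: A - \frac{1}{4} = -2 ⇒ A = - \frac{7}{4}.
So f(n) = - \frac{7 \left(-7\right)^{n}}{4} - n - \frac{1}{4}.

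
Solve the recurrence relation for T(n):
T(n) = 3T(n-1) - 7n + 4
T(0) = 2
First-order linear with linear forcing.
Homogeneous solution: T_h(n) = A·(3)^n.
Try particular T_p(n) = pn + q. Substituting:
  pn + q = 3(p(n-1) + q) - 7n + 4.
Matching the n-coefficient: p = 3p - 7 ⇒ p = \frac{7}{2}.
Matching constants: q = -3p + 3q + 4 ⇒ q = \frac{13}{4}.
General: T(n) = A·(3)^n + \frac{7 n}{2} + \frac{13}{4}.
Apply T(0) = 2: A + \frac{13}{4} = 2 ⇒ A = - \frac{5}{4}.
So T(n) = - \frac{5 \cdot 3^{n}}{4} + \frac{7 n}{2} + \frac{13}{4}.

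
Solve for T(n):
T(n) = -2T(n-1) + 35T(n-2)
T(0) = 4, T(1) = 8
Characteristic equation: x² + 2x - 35 = 0, which factors as (x - (5))(x - (-7)) = 0.
Roots r₁ = 5, r₂ = -7 (distinct).
General solution: T(n) = A·(5)^n + B·(-7)^n.
From T(0) = 4: A + B = 4.
From T(1) = 8: 5A - 7B = 8.
Solving: A = 3, B = 1.
So T(n) = \left(-7\right)^{n} + 3 \cdot 5^{n}.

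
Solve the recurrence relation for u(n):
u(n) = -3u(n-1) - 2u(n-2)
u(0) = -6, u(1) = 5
Characteristic equation: x² + 3x + 2 = 0, which factors as (x - (-1))(x - (-2)) = 0.
Roots r₁ = -1, r₂ = -2 (distinct).
General solution: u(n) = A·(-1)^n + B·(-2)^n.
From u(0) = -6: A + B = -6.
From u(1) = 5: -A - 2B = 5.
Solving: A = -7, B = 1.
So u(n) = - 7 \left(-1\right)^{n} + \left(-2\right)^{n}.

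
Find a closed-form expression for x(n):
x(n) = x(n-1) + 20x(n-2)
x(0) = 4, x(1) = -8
Characteristic equation: x² - x - 20 = 0, which factors as (x - (-4))(x - (5)) = 0.
Roots r₁ = -4, r₂ = 5 (distinct).
General solution: x(n) = A·(-4)^n + B·(5)^n.
From x(0) = 4: A + B = 4.
From x(1) = -8: -4A + 5B = -8.
Solving: A = \frac{28}{9}, B = \frac{8}{9}.
So x(n) = \frac{28 \left(-4\right)^{n}}{9} + \frac{8 \cdot 5^{n}}{9}.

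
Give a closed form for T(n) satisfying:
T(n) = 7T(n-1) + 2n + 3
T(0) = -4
First-order linear with linear forcing.
Homogeneous solution: T_h(n) = A·(7)^n.
Try particular T_p(n) = pn + q. Substituting:
  pn + q = 7(p(n-1) + q) + 2n + 3.
Matching the n-coefficient: p = 7p + 2 ⇒ p = - \frac{1}{3}.
Matching constants: q = -7p + 7q + 3 ⇒ q = - \frac{8}{9}.
General: T(n) = A·(7)^n - \frac{n}{3} - \frac{8}{9}.
Apply T(0) = -4: A - \frac{8}{9} = -4 ⇒ A = - \frac{28}{9}.
So T(n) = - \frac{28 \cdot 7^{n}}{9} - \frac{n}{3} - \frac{8}{9}.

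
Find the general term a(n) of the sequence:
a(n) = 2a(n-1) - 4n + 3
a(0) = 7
First-order linear with linear forcing.
Homogeneous solution: a_h(n) = A·(2)^n.
Try particular a_p(n) = pn + q. Substituting:
  pn + q = 2(p(n-1) + q) - 4n + 3.
Matching the n-coefficient: p = 2p - 4 ⇒ p = 4.
Matching constants: q = -2p + 2q + 3 ⇒ q = 5.
General: a(n) = A·(2)^n + 4 n + 5.
Apply a(0) = 7: A + 5 = 7 ⇒ A = 2.
So a(n) = 2 \cdot 2^{n} + 4 n + 5.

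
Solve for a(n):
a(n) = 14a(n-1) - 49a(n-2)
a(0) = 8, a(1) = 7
Characteristic equation: x² - 14x + 49 = 0, which is (x - (7))².
Repeated root r = 7.
General solution: a(n) = (A + Bn)·(7)^n.
From a(0) = 8: A = 8.
From a(1) = 7: (A + B)·(7) = 7 ⇒ B = -7.
So a(n) = \left(8 - 7 n\right) \cdot (7)^n.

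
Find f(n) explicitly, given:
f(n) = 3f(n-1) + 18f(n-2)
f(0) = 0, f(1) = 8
Characteristic equation: x² - 3x - 18 = 0, which factors as (x - (6))(x - (-3)) = 0.
Roots r₁ = 6, r₂ = -3 (distinct).
General solution: f(n) = A·(6)^n + B·(-3)^n.
From f(0) = 0: A + B = 0.
From f(1) = 8: 6A - 3B = 8.
Solving: A = \frac{8}{9}, B = - \frac{8}{9}.
So f(n) = - \frac{8 \left(-3\right)^{n}}{9} + \frac{8 \cdot 6^{n}}{9}.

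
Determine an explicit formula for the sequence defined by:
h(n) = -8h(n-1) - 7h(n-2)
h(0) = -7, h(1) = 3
Characteristic equation: x² + 8x + 7 = 0, which factors as (x - (-1))(x - (-7)) = 0.
Roots r₁ = -1, r₂ = -7 (distinct).
General solution: h(n) = A·(-1)^n + B·(-7)^n.
From h(0) = -7: A + B = -7.
From h(1) = 3: -A - 7B = 3.
Solving: A = - \frac{23}{3}, B = \frac{2}{3}.
So h(n) = - \frac{23 \left(-1\right)^{n}}{3} + \frac{2 \left(-7\right)^{n}}{3}.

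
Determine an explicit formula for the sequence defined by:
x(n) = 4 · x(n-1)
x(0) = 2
Pure geometric recurrence with ratio 4.
By induction x(n) = x(0) · (4)^n = 2 \cdot 4^{n}.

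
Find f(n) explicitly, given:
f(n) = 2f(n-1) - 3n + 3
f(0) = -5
First-order linear with linear forcing.
Homogeneous solution: f_h(n) = A·(2)^n.
Try particular f_p(n) = pn + q. Substituting:
  pn + q = 2(p(n-1) + q) - 3n + 3.
Matching the n-coefficient: p = 2p - 3 ⇒ p = 3.
Matching constants: q = -2p + 2q + 3 ⇒ q = 3.
General: f(n) = A·(2)^n + 3 n + 3.
Apply f(0) = -5: A + 3 = -5 ⇒ A = -8.
So f(n) = - 8 \cdot 2^{n} + 3 n + 3.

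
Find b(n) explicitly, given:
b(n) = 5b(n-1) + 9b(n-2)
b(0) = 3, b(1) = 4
Characteristic equation: x² - 5x - 9 = 0.
Discriminant Δ = (5)² + 4·(9) = 61.
Roots r₁,₂ = (5 ± √61)/2, so r₁ = \frac{5}{2} + \frac{\sqrt{61}}{2}, r₂ = \frac{5}{2} - \frac{\sqrt{61}}{2}.
General solution: b(n) = A·r₁^n + B·r₂^n.
From the initial conditions, A + B = 3 and r₁A + r₂B = 4.
Since r₁ - r₂ = √61: A = (4 - (3)r₂)/√61 = \frac{3}{2} - \frac{7 \sqrt{61}}{122}, and B = 3 - A = \frac{7 \sqrt{61}}{122} + \frac{3}{2}.
So b(n) = \left(\frac{3}{2} - \frac{7 \sqrt{61}}{122}\right)\left(\frac{5}{2} + \frac{\sqrt{61}}{2}\right)^n + \left(\frac{7 \sqrt{61}}{122} + \frac{3}{2}\right)\left(\frac{5}{2} - \frac{\sqrt{61}}{2}\right)^n.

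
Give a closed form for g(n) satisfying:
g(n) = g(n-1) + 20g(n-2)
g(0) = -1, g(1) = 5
Characteristic equation: x² - x - 20 = 0, which factors as (x - (-4))(x - (5)) = 0.
Roots r₁ = -4, r₂ = 5 (distinct).
General solution: g(n) = A·(-4)^n + B·(5)^n.
From g(0) = -1: A + B = -1.
From g(1) = 5: -4A + 5B = 5.
Solving: A = - \frac{10}{9}, B = \frac{1}{9}.
So g(n) = - \frac{10 \left(-4\right)^{n}}{9} + \frac{5^{n}}{9}.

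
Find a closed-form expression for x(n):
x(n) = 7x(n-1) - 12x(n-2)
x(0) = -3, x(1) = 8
Characteristic equation: x² - 7x + 12 = 0, which factors as (x - (4))(x - (3)) = 0.
Roots r₁ = 4, r₂ = 3 (distinct).
General solution: x(n) = A·(4)^n + B·(3)^n.
From x(0) = -3: A + B = -3.
From x(1) = 8: 4A + 3B = 8.
Solving: A = 17, B = -20.
So x(n) = - 20 \cdot 3^{n} + 17 \cdot 4^{n}.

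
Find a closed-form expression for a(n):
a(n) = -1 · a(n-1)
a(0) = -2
Pure geometric recurrence with ratio -1.
By induction a(n) = a(0) · (-1)^n = - 2 \left(-1\right)^{n}.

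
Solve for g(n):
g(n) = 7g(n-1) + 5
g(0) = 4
First-order linear non-homogeneous.
Homogeneous solution: g_h(n) = A·(7)^n.
Try constant particular solution g_p = K: K = 7K + 5 ⇒ K = - \frac{5}{6}.
General: g(n) = A·(7)^n - \frac{5}{6}.
Apply g(0) = 4: A - \frac{5}{6} = 4 ⇒ A = \frac{29}{6}.
So g(n) = \frac{29 \cdot 7^{n}}{6} - \frac{5}{6}.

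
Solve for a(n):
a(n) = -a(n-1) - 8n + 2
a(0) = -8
First-order linear with linear forcing.
Homogeneous solution: a_h(n) = A·(-1)^n.
Try particular a_p(n) = pn + q. Substituting:
  pn + q = -(p(n-1) + q) - 8n + 2.
Matching the n-coefficient: p = -p - 8 ⇒ p = -4.
Matching constants: q = p - q + 2 ⇒ q = -1.
General: a(n) = A·(-1)^n - 4 n - 1.
Apply a(0) = -8: A - 1 = -8 ⇒ A = -7.
So a(n) = - 7 \left(-1\right)^{n} - 4 n - 1.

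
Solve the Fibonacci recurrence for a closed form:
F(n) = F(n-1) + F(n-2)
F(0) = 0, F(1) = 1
This is the Fibonacci sequence.
Characteristic equation: x² - x - 1 = 0; roots r₁ = \frac{1}{2} + \frac{\sqrt{5}}{2}, r₂ = \frac{1}{2} - \frac{\sqrt{5}}{2}.
General: F(n) = A·r₁^n + B·r₂^n. Solving with F(0)=0, F(1)=1 gives A = \frac{\sqrt{5}}{5}, B = - \frac{\sqrt{5}}{5}.
So F(n) = \frac{2^{- n} \sqrt{5} \left(- \left(1 - \sqrt{5}\right)^{n} + \left(1 + \sqrt{5}\right)^{n}\right)}{5}.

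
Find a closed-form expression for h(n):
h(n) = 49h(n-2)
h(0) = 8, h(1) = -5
Characteristic equation: x² - 49 = 0, which factors as (x - (7))(x - (-7)) = 0.
Roots r₁ = 7, r₂ = -7 (distinct).
General solution: h(n) = A·(7)^n + B·(-7)^n.
From h(0) = 8: A + B = 8.
From h(1) = -5: 7A - 7B = -5.
Solving: A = \frac{51}{14}, B = \frac{61}{14}.
So h(n) = \frac{61 \left(-7\right)^{n}}{14} + \frac{51 \cdot 7^{n}}{14}.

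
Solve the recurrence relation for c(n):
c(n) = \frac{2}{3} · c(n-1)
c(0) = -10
Pure geometric recurrence with ratio \frac{2}{3}.
By induction c(n) = c(0) · (\frac{2}{3})^n = - 10 \left(\frac{2}{3}\right)^{n}.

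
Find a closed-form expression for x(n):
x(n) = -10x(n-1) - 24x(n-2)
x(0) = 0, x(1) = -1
Characteristic equation: x² + 10x + 24 = 0, which factors as (x - (-4))(x - (-6)) = 0.
Roots r₁ = -4, r₂ = -6 (distinct).
General solution: x(n) = A·(-4)^n + B·(-6)^n.
From x(0) = 0: A + B = 0.
From x(1) = -1: -4A - 6B = -1.
Solving: A = - \frac{1}{2}, B = \frac{1}{2}.
So x(n) = - \frac{\left(-4\right)^{n}}{2} + \frac{\left(-6\right)^{n}}{2}.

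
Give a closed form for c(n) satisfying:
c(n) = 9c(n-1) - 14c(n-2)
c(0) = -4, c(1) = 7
Characteristic equation: x² - 9x + 14 = 0, which factors as (x - (7))(x - (2)) = 0.
Roots r₁ = 7, r₂ = 2 (distinct).
General solution: c(n) = A·(7)^n + B·(2)^n.
From c(0) = -4: A + B = -4.
From c(1) = 7: 7A + 2B = 7.
Solving: A = 3, B = -7.
So c(n) = - 7 \cdot 2^{n} + 3 \cdot 7^{n}.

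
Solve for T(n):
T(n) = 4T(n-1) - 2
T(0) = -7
First-order linear non-homogeneous.
Homogeneous solution: T_h(n) = A·(4)^n.
Try constant particular solution T_p = K: K = 4K - 2 ⇒ K = \frac{2}{3}.
General: T(n) = A·(4)^n + \frac{2}{3}.
Apply T(0) = -7: A + \frac{2}{3} = -7 ⇒ A = - \frac{23}{3}.
So T(n) = \frac{2}{3} - \frac{23 \cdot 4^{n}}{3}.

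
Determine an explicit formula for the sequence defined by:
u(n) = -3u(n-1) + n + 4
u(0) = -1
First-order linear with linear forcing.
Homogeneous solution: u_h(n) = A·(-3)^n.
Try particular u_p(n) = pn + q. Substituting:
  pn + q = -3(p(n-1) + q) + n + 4.
Matching the n-coefficient: p = -3p + 1 ⇒ p = \frac{1}{4}.
Matching constants: q = 3p - 3q + 4 ⇒ q = \frac{19}{16}.
General: u(n) = A·(-3)^n + \frac{n}{4} + \frac{19}{16}.
Apply u(0) = -1: A + \frac{19}{16} = -1 ⇒ A = - \frac{35}{16}.
So u(n) = - \frac{35 \left(-3\right)^{n}}{16} + \frac{n}{4} + \frac{19}{16}.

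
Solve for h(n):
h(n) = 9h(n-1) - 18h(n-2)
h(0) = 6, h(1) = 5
Characteristic equation: x² - 9x + 18 = 0, which factors as (x - (3))(x - (6)) = 0.
Roots r₁ = 3, r₂ = 6 (distinct).
General solution: h(n) = A·(3)^n + B·(6)^n.
From h(0) = 6: A + B = 6.
From h(1) = 5: 3A + 6B = 5.
Solving: A = \frac{31}{3}, B = - \frac{13}{3}.
So h(n) = \frac{31 \cdot 3^{n}}{3} - \frac{13 \cdot 6^{n}}{3}.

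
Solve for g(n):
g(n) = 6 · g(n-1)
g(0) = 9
Pure geometric recurrence with ratio 6.
By induction g(n) = g(0) · (6)^n = 9 \cdot 6^{n}.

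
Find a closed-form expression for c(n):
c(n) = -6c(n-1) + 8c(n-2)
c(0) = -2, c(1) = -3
Characteristic equation: x² + 6x - 8 = 0.
Discriminant Δ = (-6)² + 4·(8) = 68.
Roots r₁,₂ = (-6 ± √68)/2, so r₁ = -3 + \sqrt{17}, r₂ = - \sqrt{17} - 3.
General solution: c(n) = A·r₁^n + B·r₂^n.
From the initial conditions, A + B = -2 and r₁A + r₂B = -3.
Since r₁ - r₂ = √68: A = (-3 - (-2)r₂)/√68 = - \frac{9 \sqrt{17}}{34} - 1, and B = -2 - A = -1 + \frac{9 \sqrt{17}}{34}.
So c(n) = \left(- \frac{9 \sqrt{17}}{34} - 1\right)\left(-3 + \sqrt{17}\right)^n + \left(-1 + \frac{9 \sqrt{17}}{34}\right)\left(- \sqrt{17} - 3\right)^n.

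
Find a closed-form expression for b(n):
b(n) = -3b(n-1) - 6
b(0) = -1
First-order linear non-homogeneous.
Homogeneous solution: b_h(n) = A·(-3)^n.
Try constant particular solution b_p = K: K = -3K - 6 ⇒ K = - \frac{3}{2}.
General: b(n) = A·(-3)^n - \frac{3}{2}.
Apply b(0) = -1: A - \frac{3}{2} = -1 ⇒ A = \frac{1}{2}.
So b(n) = \frac{\left(-3\right)^{n}}{2} - \frac{3}{2}.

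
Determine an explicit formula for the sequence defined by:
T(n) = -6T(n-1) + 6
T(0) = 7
First-order linear non-homogeneous.
Homogeneous solution: T_h(n) = A·(-6)^n.
Try constant particular solution T_p = K: K = -6K + 6 ⇒ K = \frac{6}{7}.
General: T(n) = A·(-6)^n + \frac{6}{7}.
Apply T(0) = 7: A + \frac{6}{7} = 7 ⇒ A = \frac{43}{7}.
So T(n) = \frac{43 \left(-6\right)^{n}}{7} + \frac{6}{7}.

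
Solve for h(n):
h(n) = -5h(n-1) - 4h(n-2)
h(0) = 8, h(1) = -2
Characteristic equation: x² + 5x + 4 = 0, which factors as (x - (-1))(x - (-4)) = 0.
Roots r₁ = -1, r₂ = -4 (distinct).
General solution: h(n) = A·(-1)^n + B·(-4)^n.
From h(0) = 8: A + B = 8.
From h(1) = -2: -A - 4B = -2.
Solving: A = 10, B = -2.
So h(n) = 10 \left(-1\right)^{n} - 2 \left(-4\right)^{n}.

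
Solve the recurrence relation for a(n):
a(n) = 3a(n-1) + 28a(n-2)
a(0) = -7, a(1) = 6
Characteristic equation: x² - 3x - 28 = 0, which factors as (x - (7))(x - (-4)) = 0.
Roots r₁ = 7, r₂ = -4 (distinct).
General solution: a(n) = A·(7)^n + B·(-4)^n.
From a(0) = -7: A + B = -7.
From a(1) = 6: 7A - 4B = 6.
Solving: A = -2, B = -5.
So a(n) = - 5 \left(-4\right)^{n} - 2 \cdot 7^{n}.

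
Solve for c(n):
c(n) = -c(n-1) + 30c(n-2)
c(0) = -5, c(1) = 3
Characteristic equation: x² + x - 30 = 0, which factors as (x - (-6))(x - (5)) = 0.
Roots r₁ = -6, r₂ = 5 (distinct).
General solution: c(n) = A·(-6)^n + B·(5)^n.
From c(0) = -5: A + B = -5.
From c(1) = 3: -6A + 5B = 3.
Solving: A = - \frac{28}{11}, B = - \frac{27}{11}.
So c(n) = - \frac{28 \left(-6\right)^{n}}{11} - \frac{27 \cdot 5^{n}}{11}.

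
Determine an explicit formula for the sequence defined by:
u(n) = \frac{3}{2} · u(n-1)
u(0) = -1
Pure geometric recurrence with ratio \frac{3}{2}.
By induction u(n) = u(0) · (\frac{3}{2})^n = - \left(\frac{3}{2}\right)^{n}.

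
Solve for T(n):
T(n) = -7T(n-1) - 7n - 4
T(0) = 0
First-order linear with linear forcing.
Homogeneous solution: T_h(n) = A·(-7)^n.
Try particular T_p(n) = pn + q. Substituting:
  pn + q = -7(p(n-1) + q) - 7n - 4.
Matching the n-coefficient: p = -7p - 7 ⇒ p = - \frac{7}{8}.
Matching constants: q = 7p - 7q - 4 ⇒ q = - \frac{81}{64}.
General: T(n) = A·(-7)^n - \frac{7 n}{8} - \frac{81}{64}.
Apply T(0) = 0: A - \frac{81}{64} = 0 ⇒ A = \frac{81}{64}.
So T(n) = \frac{81 \left(-7\right)^{n}}{64} - \frac{7 n}{8} - \frac{81}{64}.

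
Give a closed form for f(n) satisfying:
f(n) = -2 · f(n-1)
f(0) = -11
Pure geometric recurrence with ratio -2.
By induction f(n) = f(0) · (-2)^n = - 11 \left(-2\right)^{n}.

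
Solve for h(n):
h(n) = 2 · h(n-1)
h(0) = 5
Pure geometric recurrence with ratio 2.
By induction h(n) = h(0) · (2)^n = 5 \cdot 2^{n}.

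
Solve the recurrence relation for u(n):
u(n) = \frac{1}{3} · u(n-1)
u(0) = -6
Pure geometric recurrence with ratio \frac{1}{3}.
By induction u(n) = u(0) · (\frac{1}{3})^n = - 6 \cdot 3^{- n}.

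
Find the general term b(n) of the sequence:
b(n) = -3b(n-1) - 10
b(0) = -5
First-order linear non-homogeneous.
Homogeneous solution: b_h(n) = A·(-3)^n.
Try constant particular solution b_p = K: K = -3K - 10 ⇒ K = - \frac{5}{2}.
General: b(n) = A·(-3)^n - \frac{5}{2}.
Apply b(0) = -5: A - \frac{5}{2} = -5 ⇒ A = - \frac{5}{2}.
So b(n) = - \frac{5 \left(-3\right)^{n}}{2} - \frac{5}{2}.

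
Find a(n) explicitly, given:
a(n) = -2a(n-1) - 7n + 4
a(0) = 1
First-order linear with linear forcing.
Homogeneous solution: a_h(n) = A·(-2)^n.
Try particular a_p(n) = pn + q. Substituting:
  pn + q = -2(p(n-1) + q) - 7n + 4.
Matching the n-coefficient: p = -2p - 7 ⇒ p = - \frac{7}{3}.
Matching constants: q = 2p - 2q + 4 ⇒ q = - \frac{2}{9}.
General: a(n) = A·(-2)^n - \frac{7 n}{3} - \frac{2}{9}.
Apply a(0) = 1: A - \frac{2}{9} = 1 ⇒ A = \frac{11}{9}.
So a(n) = \frac{11 \left(-2\right)^{n}}{9} - \frac{7 n}{3} - \frac{2}{9}.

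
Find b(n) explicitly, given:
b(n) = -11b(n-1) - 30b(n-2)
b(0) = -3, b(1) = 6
Characteristic equation: x² + 11x + 30 = 0, which factors as (x - (-5))(x - (-6)) = 0.
Roots r₁ = -5, r₂ = -6 (distinct).
General solution: b(n) = A·(-5)^n + B·(-6)^n.
From b(0) = -3: A + B = -3.
From b(1) = 6: -5A - 6B = 6.
Solving: A = -12, B = 9.
So b(n) = - 12 \left(-5\right)^{n} + 9 \left(-6\right)^{n}.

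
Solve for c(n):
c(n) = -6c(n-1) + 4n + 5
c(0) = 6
First-order linear with linear forcing.
Homogeneous solution: c_h(n) = A·(-6)^n.
Try particular c_p(n) = pn + q. Substituting:
  pn + q = -6(p(n-1) + q) + 4n + 5.
Matching the n-coefficient: p = -6p + 4 ⇒ p = \frac{4}{7}.
Matching constants: q = 6p - 6q + 5 ⇒ q = \frac{59}{49}.
General: c(n) = A·(-6)^n + \frac{4 n}{7} + \frac{59}{49}.
Apply c(0) = 6: A + \frac{59}{49} = 6 ⇒ A = \frac{235}{49}.
So c(n) = \frac{235 \left(-6\right)^{n}}{49} + \frac{4 n}{7} + \frac{59}{49}.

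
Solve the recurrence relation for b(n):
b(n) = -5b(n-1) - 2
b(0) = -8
First-order linear non-homogeneous.
Homogeneous solution: b_h(n) = A·(-5)^n.
Try constant particular solution b_p = K: K = -5K - 2 ⇒ K = - \frac{1}{3}.
General: b(n) = A·(-5)^n - \frac{1}{3}.
Apply b(0) = -8: A - \frac{1}{3} = -8 ⇒ A = - \frac{23}{3}.
So b(n) = - \frac{23 \left(-5\right)^{n}}{3} - \frac{1}{3}.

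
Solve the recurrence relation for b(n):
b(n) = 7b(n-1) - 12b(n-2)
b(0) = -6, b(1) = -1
Characteristic equation: x² - 7x + 12 = 0, which factors as (x - (3))(x - (4)) = 0.
Roots r₁ = 3, r₂ = 4 (distinct).
General solution: b(n) = A·(3)^n + B·(4)^n.
From b(0) = -6: A + B = -6.
From b(1) = -1: 3A + 4B = -1.
Solving: A = -23, B = 17.
So b(n) = - 23 \cdot 3^{n} + 17 \cdot 4^{n}.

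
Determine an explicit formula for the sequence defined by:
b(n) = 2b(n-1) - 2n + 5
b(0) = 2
First-order linear with linear forcing.
Homogeneous solution: b_h(n) = A·(2)^n.
Try particular b_p(n) = pn + q. Substituting:
  pn + q = 2(p(n-1) + q) - 2n + 5.
Matching the n-coefficient: p = 2p - 2 ⇒ p = 2.
Matching constants: q = -2p + 2q + 5 ⇒ q = -1.
General: b(n) = A·(2)^n + 2 n - 1.
Apply b(0) = 2: A - 1 = 2 ⇒ A = 3.
So b(n) = 3 \cdot 2^{n} + 2 n - 1.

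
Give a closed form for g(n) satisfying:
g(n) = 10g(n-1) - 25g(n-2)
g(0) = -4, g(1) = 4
Characteristic equation: x² - 10x + 25 = 0, which is (x - (5))².
Repeated root r = 5.
General solution: g(n) = (A + Bn)·(5)^n.
From g(0) = -4: A = -4.
From g(1) = 4: (A + B)·(5) = 4 ⇒ B = \frac{24}{5}.
So g(n) = \left(\frac{24 n}{5} - 4\right) \cdot (5)^n.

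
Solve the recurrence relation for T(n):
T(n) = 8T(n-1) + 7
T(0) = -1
First-order linear non-homogeneous.
Homogeneous solution: T_h(n) = A·(8)^n.
Try constant particular solution T_p = K: K = 8K + 7 ⇒ K = -1.
General: T(n) = A·(8)^n - 1.
Apply T(0) = -1: A - 1 = -1 ⇒ A = 0.
So T(n) = -1.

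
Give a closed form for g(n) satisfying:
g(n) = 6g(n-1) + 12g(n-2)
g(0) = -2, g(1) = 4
Characteristic equation: x² - 6x - 12 = 0.
Discriminant Δ = (6)² + 4·(12) = 84.
Roots r₁,₂ = (6 ± √84)/2, so r₁ = 3 + \sqrt{21}, r₂ = 3 - \sqrt{21}.
General solution: g(n) = A·r₁^n + B·r₂^n.
From the initial conditions, A + B = -2 and r₁A + r₂B = 4.
Since r₁ - r₂ = √84: A = (4 - (-2)r₂)/√84 = -1 + \frac{5 \sqrt{21}}{21}, and B = -2 - A = - \frac{5 \sqrt{21}}{21} - 1.
So g(n) = \left(-1 + \frac{5 \sqrt{21}}{21}\right)\left(3 + \sqrt{21}\right)^n + \left(- \frac{5 \sqrt{21}}{21} - 1\right)\left(3 - \sqrt{21}\right)^n.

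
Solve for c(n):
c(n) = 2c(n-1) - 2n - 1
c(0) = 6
First-order linear with linear forcing.
Homogeneous solution: c_h(n) = A·(2)^n.
Try particular c_p(n) = pn + q. Substituting:
  pn + q = 2(p(n-1) + q) - 2n - 1.
Matching the n-coefficient: p = 2p - 2 ⇒ p = 2.
Matching constants: q = -2p + 2q - 1 ⇒ q = 5.
General: c(n) = A·(2)^n + 2 n + 5.
Apply c(0) = 6: A + 5 = 6 ⇒ A = 1.
So c(n) = 2^{n} + 2 n + 5.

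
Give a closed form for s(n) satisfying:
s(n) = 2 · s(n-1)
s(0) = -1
Pure geometric recurrence with ratio 2.
By induction s(n) = s(0) · (2)^n = - 2^{n}.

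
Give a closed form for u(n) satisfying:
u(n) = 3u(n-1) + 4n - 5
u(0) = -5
First-order linear with linear forcing.
Homogeneous solution: u_h(n) = A·(3)^n.
Try particular u_p(n) = pn + q. Substituting:
  pn + q = 3(p(n-1) + q) + 4n - 5.
Matching the n-coefficient: p = 3p + 4 ⇒ p = -2.
Matching constants: q = -3p + 3q - 5 ⇒ q = - \frac{1}{2}.
General: u(n) = A·(3)^n - 2 n - \frac{1}{2}.
Apply u(0) = -5: A - \frac{1}{2} = -5 ⇒ A = - \frac{9}{2}.
So u(n) = - \frac{9 \cdot 3^{n}}{2} - 2 n - \frac{1}{2}.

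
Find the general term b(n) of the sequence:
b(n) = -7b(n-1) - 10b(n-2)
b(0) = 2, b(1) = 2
Characteristic equation: x² + 7x + 10 = 0, which factors as (x - (-2))(x - (-5)) = 0.
Roots r₁ = -2, r₂ = -5 (distinct).
General solution: b(n) = A·(-2)^n + B·(-5)^n.
From b(0) = 2: A + B = 2.
From b(1) = 2: -2A - 5B = 2.
Solving: A = 4, B = -2.
So b(n) = 4 \left(-2\right)^{n} - 2 \left(-5\right)^{n}.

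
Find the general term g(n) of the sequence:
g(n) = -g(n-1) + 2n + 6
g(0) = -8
First-order linear with linear forcing.
Homogeneous solution: g_h(n) = A·(-1)^n.
Try particular g_p(n) = pn + q. Substituting:
  pn + q = -(p(n-1) + q) + 2n + 6.
Matching the n-coefficient: p = -p + 2 ⇒ p = 1.
Matching constants: q = p - q + 6 ⇒ q = \frac{7}{2}.
General: g(n) = A·(-1)^n + n + \frac{7}{2}.
Apply g(0) = -8: A + \frac{7}{2} = -8 ⇒ A = - \frac{23}{2}.
So g(n) = - \frac{23 \left(-1\right)^{n}}{2} + n + \frac{7}{2}.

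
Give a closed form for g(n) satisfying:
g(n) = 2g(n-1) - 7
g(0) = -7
First-order linear non-homogeneous.
Homogeneous solution: g_h(n) = A·(2)^n.
Try constant particular solution g_p = K: K = 2K - 7 ⇒ K = 7.
General: g(n) = A·(2)^n + 7.
Apply g(0) = -7: A + 7 = -7 ⇒ A = -14.
So g(n) = 7 - 14 \cdot 2^{n}.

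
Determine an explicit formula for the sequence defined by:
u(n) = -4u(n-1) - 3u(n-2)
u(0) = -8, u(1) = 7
Characteristic equation: x² + 4x + 3 = 0, which factors as (x - (-1))(x - (-3)) = 0.
Roots r₁ = -1, r₂ = -3 (distinct).
General solution: u(n) = A·(-1)^n + B·(-3)^n.
From u(0) = -8: A + B = -8.
From u(1) = 7: -A - 3B = 7.
Solving: A = - \frac{17}{2}, B = \frac{1}{2}.
So u(n) = - \frac{17 \left(-1\right)^{n}}{2} + \frac{\left(-3\right)^{n}}{2}.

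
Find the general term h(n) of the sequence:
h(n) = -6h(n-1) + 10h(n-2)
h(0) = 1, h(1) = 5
Characteristic equation: x² + 6x - 10 = 0.
Discriminant Δ = (-6)² + 4·(10) = 76.
Roots r₁,₂ = (-6 ± √76)/2, so r₁ = -3 + \sqrt{19}, r₂ = - \sqrt{19} - 3.
General solution: h(n) = A·r₁^n + B·r₂^n.
From the initial conditions, A + B = 1 and r₁A + r₂B = 5.
Since r₁ - r₂ = √76: A = (5 - (1)r₂)/√76 = \frac{1}{2} + \frac{4 \sqrt{19}}{19}, and B = 1 - A = \frac{1}{2} - \frac{4 \sqrt{19}}{19}.
So h(n) = \left(\frac{1}{2} + \frac{4 \sqrt{19}}{19}\right)\left(-3 + \sqrt{19}\right)^n + \left(\frac{1}{2} - \frac{4 \sqrt{19}}{19}\right)\left(- \sqrt{19} - 3\right)^n.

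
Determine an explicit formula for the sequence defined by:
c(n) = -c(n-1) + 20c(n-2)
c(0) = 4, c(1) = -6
Characteristic equation: x² + x - 20 = 0, which factors as (x - (4))(x - (-5)) = 0.
Roots r₁ = 4, r₂ = -5 (distinct).
General solution: c(n) = A·(4)^n + B·(-5)^n.
From c(0) = 4: A + B = 4.
From c(1) = -6: 4A - 5B = -6.
Solving: A = \frac{14}{9}, B = \frac{22}{9}.
So c(n) = \frac{22 \left(-5\right)^{n}}{9} + \frac{14 \cdot 4^{n}}{9}.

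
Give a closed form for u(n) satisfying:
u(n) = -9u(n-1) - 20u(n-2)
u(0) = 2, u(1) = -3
Characteristic equation: x² + 9x + 20 = 0, which factors as (x - (-5))(x - (-4)) = 0.
Roots r₁ = -5, r₂ = -4 (distinct).
General solution: u(n) = A·(-5)^n + B·(-4)^n.
From u(0) = 2: A + B = 2.
From u(1) = -3: -5A - 4B = -3.
Solving: A = -5, B = 7.
So u(n) = 7 \left(-4\right)^{n} - 5 \left(-5\right)^{n}.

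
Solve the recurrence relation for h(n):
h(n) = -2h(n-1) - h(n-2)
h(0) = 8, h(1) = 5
Characteristic equation: x² + 2x + 1 = 0, which is (x - (-1))².
Repeated root r = -1.
General solution: h(n) = (A + Bn)·(-1)^n.
From h(0) = 8: A = 8.
From h(1) = 5: (A + B)·(-1) = 5 ⇒ B = -13.
So h(n) = \left(8 - 13 n\right) \cdot (-1)^n.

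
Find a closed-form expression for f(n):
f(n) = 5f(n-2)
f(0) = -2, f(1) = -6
Characteristic equation: x² - 5 = 0.
Discriminant Δ = (0)² + 4·(5) = 20.
Roots r₁,₂ = (0 ± √20)/2, so r₁ = \sqrt{5}, r₂ = - \sqrt{5}.
General solution: f(n) = A·r₁^n + B·r₂^n.
From the initial conditions, A + B = -2 and r₁A + r₂B = -6.
Since r₁ - r₂ = √20: A = (-6 - (-2)r₂)/√20 = - \frac{3 \sqrt{5}}{5} - 1, and B = -2 - A = -1 + \frac{3 \sqrt{5}}{5}.
So f(n) = \left(- \frac{3 \sqrt{5}}{5} - 1\right)\left(\sqrt{5}\right)^n + \left(-1 + \frac{3 \sqrt{5}}{5}\right)\left(- \sqrt{5}\right)^n.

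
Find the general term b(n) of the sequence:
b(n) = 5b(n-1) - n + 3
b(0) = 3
First-order linear with linear forcing.
Homogeneous solution: b_h(n) = A·(5)^n.
Try particular b_p(n) = pn + q. Substituting:
  pn + q = 5(p(n-1) + q) - n + 3.
Matching the n-coefficient: p = 5p - 1 ⇒ p = \frac{1}{4}.
Matching constants: q = -5p + 5q + 3 ⇒ q = - \frac{7}{16}.
General: b(n) = A·(5)^n + \frac{n}{4} - \frac{7}{16}.
Apply b(0) = 3: A - \frac{7}{16} = 3 ⇒ A = \frac{55}{16}.
So b(n) = \frac{55 \cdot 5^{n}}{16} + \frac{n}{4} - \frac{7}{16}.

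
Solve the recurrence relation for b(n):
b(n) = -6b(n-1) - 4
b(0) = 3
First-order linear non-homogeneous.
Homogeneous solution: b_h(n) = A·(-6)^n.
Try constant particular solution b_p = K: K = -6K - 4 ⇒ K = - \frac{4}{7}.
General: b(n) = A·(-6)^n - \frac{4}{7}.
Apply b(0) = 3: A - \frac{4}{7} = 3 ⇒ A = \frac{25}{7}.
So b(n) = \frac{25 \left(-6\right)^{n}}{7} - \frac{4}{7}.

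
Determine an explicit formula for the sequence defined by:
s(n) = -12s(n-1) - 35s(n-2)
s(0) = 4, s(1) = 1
Characteristic equation: x² + 12x + 35 = 0, which factors as (x - (-5))(x - (-7)) = 0.
Roots r₁ = -5, r₂ = -7 (distinct).
General solution: s(n) = A·(-5)^n + B·(-7)^n.
From s(0) = 4: A + B = 4.
From s(1) = 1: -5A - 7B = 1.
Solving: A = \frac{29}{2}, B = - \frac{21}{2}.
So s(n) = \frac{29 \left(-5\right)^{n}}{2} - \frac{21 \left(-7\right)^{n}}{2}.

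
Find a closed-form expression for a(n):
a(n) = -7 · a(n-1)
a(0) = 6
Pure geometric recurrence with ratio -7.
By induction a(n) = a(0) · (-7)^n = 6 \left(-7\right)^{n}.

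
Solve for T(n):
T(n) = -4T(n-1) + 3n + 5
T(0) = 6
First-order linear with linear forcing.
Homogeneous solution: T_h(n) = A·(-4)^n.
Try particular T_p(n) = pn + q. Substituting:
  pn + q = -4(p(n-1) + q) + 3n + 5.
Matching the n-coefficient: p = -4p + 3 ⇒ p = \frac{3}{5}.
Matching constants: q = 4p - 4q + 5 ⇒ q = \frac{37}{25}.
General: T(n) = A·(-4)^n + \frac{3 n}{5} + \frac{37}{25}.
Apply T(0) = 6: A + \frac{37}{25} = 6 ⇒ A = \frac{113}{25}.
So T(n) = \frac{113 \left(-4\right)^{n}}{25} + \frac{3 n}{5} + \frac{37}{25}.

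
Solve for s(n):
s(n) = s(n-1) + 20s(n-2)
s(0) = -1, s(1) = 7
Characteristic equation: x² - x - 20 = 0, which factors as (x - (-4))(x - (5)) = 0.
Roots r₁ = -4, r₂ = 5 (distinct).
General solution: s(n) = A·(-4)^n + B·(5)^n.
From s(0) = -1: A + B = -1.
From s(1) = 7: -4A + 5B = 7.
Solving: A = - \frac{4}{3}, B = \frac{1}{3}.
So s(n) = - \frac{4 \left(-4\right)^{n}}{3} + \frac{5^{n}}{3}.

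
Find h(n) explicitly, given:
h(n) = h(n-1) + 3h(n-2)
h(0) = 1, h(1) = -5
Characteristic equation: x² - x - 3 = 0.
Discriminant Δ = (1)² + 4·(3) = 13.
Roots r₁,₂ = (1 ± √13)/2, so r₁ = \frac{1}{2} + \frac{\sqrt{13}}{2}, r₂ = \frac{1}{2} - \frac{\sqrt{13}}{2}.
General solution: h(n) = A·r₁^n + B·r₂^n.
From the initial conditions, A + B = 1 and r₁A + r₂B = -5.
Since r₁ - r₂ = √13: A = (-5 - (1)r₂)/√13 = \frac{1}{2} - \frac{11 \sqrt{13}}{26}, and B = 1 - A = \frac{1}{2} + \frac{11 \sqrt{13}}{26}.
So h(n) = \left(\frac{1}{2} - \frac{11 \sqrt{13}}{26}\right)\left(\frac{1}{2} + \frac{\sqrt{13}}{2}\right)^n + \left(\frac{1}{2} + \frac{11 \sqrt{13}}{26}\right)\left(\frac{1}{2} - \frac{\sqrt{13}}{2}\right)^n.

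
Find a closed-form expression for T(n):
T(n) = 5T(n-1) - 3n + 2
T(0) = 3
First-order linear with linear forcing.
Homogeneous solution: T_h(n) = A·(5)^n.
Try particular T_p(n) = pn + q. Substituting:
  pn + q = 5(p(n-1) + q) - 3n + 2.
Matching the n-coefficient: p = 5p - 3 ⇒ p = \frac{3}{4}.
Matching constants: q = -5p + 5q + 2 ⇒ q = \frac{7}{16}.
General: T(n) = A·(5)^n + \frac{3 n}{4} + \frac{7}{16}.
Apply T(0) = 3: A + \frac{7}{16} = 3 ⇒ A = \frac{41}{16}.
So T(n) = \frac{41 \cdot 5^{n}}{16} + \frac{3 n}{4} + \frac{7}{16}.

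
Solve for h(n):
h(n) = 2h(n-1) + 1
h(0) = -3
First-order linear non-homogeneous.
Homogeneous solution: h_h(n) = A·(2)^n.
Try constant particular solution h_p = K: K = 2K + 1 ⇒ K = -1.
General: h(n) = A·(2)^n - 1.
Apply h(0) = -3: A - 1 = -3 ⇒ A = -2.
So h(n) = - 2 \cdot 2^{n} - 1.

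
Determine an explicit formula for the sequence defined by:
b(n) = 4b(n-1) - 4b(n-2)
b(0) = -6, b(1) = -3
Characteristic equation: x² - 4x + 4 = 0, which is (x - (2))².
Repeated root r = 2.
General solution: b(n) = (A + Bn)·(2)^n.
From b(0) = -6: A = -6.
From b(1) = -3: (A + B)·(2) = -3 ⇒ B = \frac{9}{2}.
So b(n) = \left(\frac{9 n}{2} - 6\right) \cdot (2)^n.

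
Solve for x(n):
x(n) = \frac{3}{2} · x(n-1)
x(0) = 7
Pure geometric recurrence with ratio \frac{3}{2}.
By induction x(n) = x(0) · (\frac{3}{2})^n = 7 \left(\frac{3}{2}\right)^{n}.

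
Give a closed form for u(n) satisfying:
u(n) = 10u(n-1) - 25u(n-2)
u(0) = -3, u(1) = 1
Characteristic equation: x² - 10x + 25 = 0, which is (x - (5))².
Repeated root r = 5.
General solution: u(n) = (A + Bn)·(5)^n.
From u(0) = -3: A = -3.
From u(1) = 1: (A + B)·(5) = 1 ⇒ B = \frac{16}{5}.
So u(n) = \left(\frac{16 n}{5} - 3\right) \cdot (5)^n.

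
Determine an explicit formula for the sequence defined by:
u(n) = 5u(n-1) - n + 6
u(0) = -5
First-order linear with linear forcing.
Homogeneous solution: u_h(n) = A·(5)^n.
Try particular u_p(n) = pn + q. Substituting:
  pn + q = 5(p(n-1) + q) - n + 6.
Matching the n-coefficient: p = 5p - 1 ⇒ p = \frac{1}{4}.
Matching constants: q = -5p + 5q + 6 ⇒ q = - \frac{19}{16}.
General: u(n) = A·(5)^n + \frac{n}{4} - \frac{19}{16}.
Apply u(0) = -5: A - \frac{19}{16} = -5 ⇒ A = - \frac{61}{16}.
So u(n) = - \frac{61 \cdot 5^{n}}{16} + \frac{n}{4} - \frac{19}{16}.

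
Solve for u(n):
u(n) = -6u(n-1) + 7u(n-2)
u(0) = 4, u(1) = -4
Characteristic equation: x² + 6x - 7 = 0, which factors as (x - (1))(x - (-7)) = 0.
Roots r₁ = 1, r₂ = -7 (distinct).
General solution: u(n) = A·(1)^n + B·(-7)^n.
From u(0) = 4: A + B = 4.
From u(1) = -4: A - 7B = -4.
Solving: A = 3, B = 1.
So u(n) = \left(-7\right)^{n} + 3.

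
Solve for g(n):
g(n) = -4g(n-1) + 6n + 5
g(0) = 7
First-order linear with linear forcing.
Homogeneous solution: g_h(n) = A·(-4)^n.
Try particular g_p(n) = pn + q. Substituting:
  pn + q = -4(p(n-1) + q) + 6n + 5.
Matching the n-coefficient: p = -4p + 6 ⇒ p = \frac{6}{5}.
Matching constants: q = 4p - 4q + 5 ⇒ q = \frac{49}{25}.
General: g(n) = A·(-4)^n + \frac{6 n}{5} + \frac{49}{25}.
Apply g(0) = 7: A + \frac{49}{25} = 7 ⇒ A = \frac{126}{25}.
So g(n) = \frac{126 \left(-4\right)^{n}}{25} + \frac{6 n}{5} + \frac{49}{25}.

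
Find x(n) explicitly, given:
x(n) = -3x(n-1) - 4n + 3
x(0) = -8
First-order linear with linear forcing.
Homogeneous solution: x_h(n) = A·(-3)^n.
Try particular x_p(n) = pn + q. Substituting:
  pn + q = -3(p(n-1) + q) - 4n + 3.
Matching the n-coefficient: p = -3p - 4 ⇒ p = -1.
Matching constants: q = 3p - 3q + 3 ⇒ q = 0.
General: x(n) = A·(-3)^n - n + 0.
Apply x(0) = -8: A + 0 = -8 ⇒ A = -8.
So x(n) = - 8 \left(-3\right)^{n} - n.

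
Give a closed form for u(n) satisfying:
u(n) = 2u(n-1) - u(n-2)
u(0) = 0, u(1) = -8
Characteristic equation: x² - 2x + 1 = 0, which is (x - (1))².
Repeated root r = 1.
General solution: u(n) = (A + Bn)·(1)^n.
From u(0) = 0: A = 0.
From u(1) = -8: (A + B)·(1) = -8 ⇒ B = -8.
So u(n) = \left(- 8 n\right) \cdot (1)^n.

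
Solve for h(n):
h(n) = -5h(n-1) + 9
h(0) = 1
First-order linear non-homogeneous.
Homogeneous solution: h_h(n) = A·(-5)^n.
Try constant particular solution h_p = K: K = -5K + 9 ⇒ K = \frac{3}{2}.
General: h(n) = A·(-5)^n + \frac{3}{2}.
Apply h(0) = 1: A + \frac{3}{2} = 1 ⇒ A = - \frac{1}{2}.
So h(n) = \frac{3}{2} - \frac{\left(-5\right)^{n}}{2}.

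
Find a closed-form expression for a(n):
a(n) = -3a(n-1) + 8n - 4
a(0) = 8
First-order linear with linear forcing.
Homogeneous solution: a_h(n) = A·(-3)^n.
Try particular a_p(n) = pn + q. Substituting:
  pn + q = -3(p(n-1) + q) + 8n - 4.
Matching the n-coefficient: p = -3p + 8 ⇒ p = 2.
Matching constants: q = 3p - 3q - 4 ⇒ q = \frac{1}{2}.
General: a(n) = A·(-3)^n + 2 n + \frac{1}{2}.
Apply a(0) = 8: A + \frac{1}{2} = 8 ⇒ A = \frac{15}{2}.
So a(n) = \frac{15 \left(-3\right)^{n}}{2} + 2 n + \frac{1}{2}.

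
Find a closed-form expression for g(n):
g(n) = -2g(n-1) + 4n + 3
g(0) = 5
First-order linear with linear forcing.
Homogeneous solution: g_h(n) = A·(-2)^n.
Try particular g_p(n) = pn + q. Substituting:
  pn + q = -2(p(n-1) + q) + 4n + 3.
Matching the n-coefficient: p = -2p + 4 ⇒ p = \frac{4}{3}.
Matching constants: q = 2p - 2q + 3 ⇒ q = \frac{17}{9}.
General: g(n) = A·(-2)^n + \frac{4 n}{3} + \frac{17}{9}.
Apply g(0) = 5: A + \frac{17}{9} = 5 ⇒ A = \frac{28}{9}.
So g(n) = \frac{28 \left(-2\right)^{n}}{9} + \frac{4 n}{3} + \frac{17}{9}.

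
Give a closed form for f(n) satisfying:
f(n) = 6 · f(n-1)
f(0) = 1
Pure geometric recurrence with ratio 6.
By induction f(n) = f(0) · (6)^n = 6^{n}.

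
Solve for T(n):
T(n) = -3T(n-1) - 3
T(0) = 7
First-order linear non-homogeneous.
Homogeneous solution: T_h(n) = A·(-3)^n.
Try constant particular solution T_p = K: K = -3K - 3 ⇒ K = - \frac{3}{4}.
General: T(n) = A·(-3)^n - \frac{3}{4}.
Apply T(0) = 7: A - \frac{3}{4} = 7 ⇒ A = \frac{31}{4}.
So T(n) = \frac{31 \left(-3\right)^{n}}{4} - \frac{3}{4}.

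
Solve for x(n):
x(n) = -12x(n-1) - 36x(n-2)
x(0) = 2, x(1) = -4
Characteristic equation: x² + 12x + 36 = 0, which is (x - (-6))².
Repeated root r = -6.
General solution: x(n) = (A + Bn)·(-6)^n.
From x(0) = 2: A = 2.
From x(1) = -4: (A + B)·(-6) = -4 ⇒ B = - \frac{4}{3}.
So x(n) = \left(2 - \frac{4 n}{3}\right) \cdot (-6)^n.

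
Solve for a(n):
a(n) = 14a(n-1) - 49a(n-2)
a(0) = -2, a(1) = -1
Characteristic equation: x² - 14x + 49 = 0, which is (x - (7))².
Repeated root r = 7.
General solution: a(n) = (A + Bn)·(7)^n.
From a(0) = -2: A = -2.
From a(1) = -1: (A + B)·(7) = -1 ⇒ B = \frac{13}{7}.
So a(n) = \left(\frac{13 n}{7} - 2\right) \cdot (7)^n.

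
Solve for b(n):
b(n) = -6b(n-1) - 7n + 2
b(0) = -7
First-order linear with linear forcing.
Homogeneous solution: b_h(n) = A·(-6)^n.
Try particular b_p(n) = pn + q. Substituting:
  pn + q = -6(p(n-1) + q) - 7n + 2.
Matching the n-coefficient: p = -6p - 7 ⇒ p = -1.
Matching constants: q = 6p - 6q + 2 ⇒ q = - \frac{4}{7}.
General: b(n) = A·(-6)^n - n - \frac{4}{7}.
Apply b(0) = -7: A - \frac{4}{7} = -7 ⇒ A = - \frac{45}{7}.
So b(n) = - \frac{45 \left(-6\right)^{n}}{7} - n - \frac{4}{7}.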